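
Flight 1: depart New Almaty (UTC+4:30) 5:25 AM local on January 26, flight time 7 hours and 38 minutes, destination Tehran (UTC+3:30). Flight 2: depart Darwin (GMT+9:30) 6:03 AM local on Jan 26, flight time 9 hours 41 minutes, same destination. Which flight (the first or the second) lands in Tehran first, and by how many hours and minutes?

the second, by 2 hours 19 minutes

Flight 1 in UTC: 5:25 AM − 4:30 = 12:55 AM on Jan 26.
+7 hours 38 minutes → arrive 8:33 AM UTC on Jan 26.
Flight 2 in UTC: 6:03 AM − 9:30 = 8:33 PM on Jan 25.
+9 hours 41 minutes → arrive 6:14 AM UTC on Jan 26.
Flight 2 lands earlier by 2 hours 19 minutes.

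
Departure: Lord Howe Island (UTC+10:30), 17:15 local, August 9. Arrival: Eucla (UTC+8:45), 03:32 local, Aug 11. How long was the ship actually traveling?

Departure in UTC: 17:15 − 10:30 = 06:45 on Aug 9.
Arrival in UTC: 03:32 − 8:45 = 18:47 on Aug 10.
Elapsed = 18:47 − 06:45 (+1 day) = 36 hours 2 minutes.

36 hours 2 minutes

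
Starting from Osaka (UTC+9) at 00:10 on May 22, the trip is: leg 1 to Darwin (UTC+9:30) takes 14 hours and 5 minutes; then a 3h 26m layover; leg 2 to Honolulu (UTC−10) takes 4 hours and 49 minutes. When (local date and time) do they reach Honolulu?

03:30 on May 22

Convert departure to UTC: 00:10 − 9:00 = 15:10 UTC on May 21.
Add 14 hours and 5 minutes leg 1 → 05:15 UTC (May 22).
Add 3 hours and 26 minutes layover in Darwin → 08:41 UTC.
Add 4 hours 49 minutes leg 2 → 13:30 UTC.
Honolulu is UTC−10:00, so local arrival = 13:30 − 10:00 = 03:30 on May 22.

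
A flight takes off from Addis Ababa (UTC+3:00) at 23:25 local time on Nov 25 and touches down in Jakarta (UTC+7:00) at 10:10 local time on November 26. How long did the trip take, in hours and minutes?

6 hours 45 minutes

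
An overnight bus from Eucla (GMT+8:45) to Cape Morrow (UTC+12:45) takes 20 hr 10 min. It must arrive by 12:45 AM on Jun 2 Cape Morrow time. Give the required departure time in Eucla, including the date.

12:35 AM on June 1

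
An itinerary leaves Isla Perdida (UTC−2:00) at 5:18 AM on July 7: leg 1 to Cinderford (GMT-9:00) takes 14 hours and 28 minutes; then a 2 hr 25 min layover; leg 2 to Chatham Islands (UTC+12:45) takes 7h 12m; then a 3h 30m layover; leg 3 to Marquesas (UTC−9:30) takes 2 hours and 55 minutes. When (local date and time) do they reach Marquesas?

Convert departure to UTC: 5:18 AM + 2:00 = 7:18 AM UTC on Jul 7.
Add 14 hours 28 minutes leg 1 → 9:46 PM UTC.
Add 2 hours 25 minutes layover in Cinderford → 12:11 AM UTC (Jul 8).
Add 7 hours 12 minutes leg 2 → 7:23 AM UTC.
Add 3 hours 30 minutes layover in Chatham Islands → 10:53 AM UTC.
Add 2 hours 55 minutes leg 3 → 1:48 PM UTC.
Marquesas is UTC−9:30, so local arrival = 1:48 PM − 9:30 = 4:18 AM on Jul 8.

4:18 AM on Jul 8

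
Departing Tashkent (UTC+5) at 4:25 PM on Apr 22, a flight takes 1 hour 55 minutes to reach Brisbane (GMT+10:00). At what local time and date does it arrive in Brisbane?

Convert departure to UTC: 4:25 PM − 5:00 = 11:25 AM UTC on Apr 22.
Add 1 hour and 55 minutes travel time → 1:20 PM UTC.
Brisbane is UTC+10:00, so local arrival = 1:20 PM + 10:00 = 11:20 PM on Apr 22.

11:20 PM on April 22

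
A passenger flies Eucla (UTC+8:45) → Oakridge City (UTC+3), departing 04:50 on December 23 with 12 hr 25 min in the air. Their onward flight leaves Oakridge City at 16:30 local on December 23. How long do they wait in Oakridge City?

Convert departure to UTC: 04:50 − 8:45 = 20:05 UTC on Dec 22.
Add 12 hours 25 minutes flight time → 08:30 UTC (Dec 23).
Oakridge City is UTC+3:00, so local arrival = 08:30 + 3:00 = 11:30 on Dec 23.
Layover = 16:30 − 11:30 = 5 hours.

5 hours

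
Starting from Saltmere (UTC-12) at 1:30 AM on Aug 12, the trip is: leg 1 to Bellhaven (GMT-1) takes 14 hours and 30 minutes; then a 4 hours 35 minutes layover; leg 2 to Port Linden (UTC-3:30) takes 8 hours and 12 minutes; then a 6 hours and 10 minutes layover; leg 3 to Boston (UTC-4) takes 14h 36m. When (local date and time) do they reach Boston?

9:33 AM on August 14

Convert departure to UTC: 1:30 AM + 12:00 = 1:30 PM UTC on Aug 12.
Add 14 hours and 30 minutes leg 1 → 4:00 AM UTC (Aug 13).
Add 4 hours and 35 minutes layover in Bellhaven → 8:35 AM UTC.
Add 8 hours 12 minutes leg 2 → 4:47 PM UTC.
Add 6 hours 10 minutes layover in Port Linden → 10:57 PM UTC.
Add 14 hours and 36 minutes leg 3 → 1:33 PM UTC (Aug 14).
Boston is UTC−4:00, so local arrival = 1:33 PM − 4:00 = 9:33 AM on Aug 14.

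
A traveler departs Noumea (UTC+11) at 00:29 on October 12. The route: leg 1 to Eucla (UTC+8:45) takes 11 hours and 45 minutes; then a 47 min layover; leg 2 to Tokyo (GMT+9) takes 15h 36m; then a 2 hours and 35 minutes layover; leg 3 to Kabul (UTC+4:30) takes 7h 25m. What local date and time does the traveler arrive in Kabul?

Convert departure to UTC: 00:29 − 11:00 = 13:29 UTC on Oct 11.
Add 11 hours 45 minutes leg 1 → 01:14 UTC (Oct 12).
Add 47 minutes layover in Eucla → 02:01 UTC.
Add 15 hours 36 minutes leg 2 → 17:37 UTC.
Add 2 hours and 35 minutes layover in Tokyo → 20:12 UTC.
Add 7 hours 25 minutes leg 3 → 03:37 UTC (Oct 13).
Kabul is UTC+4:30, so local arrival = 03:37 + 4:30 = 08:07 on Oct 13.

08:07 on October 13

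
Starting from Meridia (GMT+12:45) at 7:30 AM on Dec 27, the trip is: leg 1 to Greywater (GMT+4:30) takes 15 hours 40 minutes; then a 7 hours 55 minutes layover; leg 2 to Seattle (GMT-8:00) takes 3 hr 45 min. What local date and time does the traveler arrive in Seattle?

2:05 PM on December 27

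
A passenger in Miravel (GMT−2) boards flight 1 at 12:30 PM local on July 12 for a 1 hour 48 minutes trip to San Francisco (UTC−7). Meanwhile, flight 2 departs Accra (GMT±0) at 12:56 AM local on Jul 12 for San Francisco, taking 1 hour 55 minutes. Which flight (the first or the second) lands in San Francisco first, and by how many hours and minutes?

the second, by 13 hours 27 minutes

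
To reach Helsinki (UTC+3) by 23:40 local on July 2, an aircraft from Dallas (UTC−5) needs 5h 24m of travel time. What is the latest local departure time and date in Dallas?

Target arrival in UTC: 23:40 − 3:00 = 20:40 on Jul 2.
Subtract 5 hours 24 minutes → departure 15:16 UTC on Jul 2.
Dallas is UTC−5:00: 15:16 − 5:00 = 10:16 on Jul 2.

10:16 on July 2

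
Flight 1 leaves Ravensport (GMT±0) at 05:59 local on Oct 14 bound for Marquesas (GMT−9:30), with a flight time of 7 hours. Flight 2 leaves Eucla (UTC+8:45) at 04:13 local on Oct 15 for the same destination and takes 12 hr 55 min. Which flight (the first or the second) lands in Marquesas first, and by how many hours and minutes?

Flight 1 departs at 05:59 UTC (Oct 14).
+7 hours → arrive 12:59 UTC on Oct 14.
Flight 2 in UTC: 04:13 − 8:45 = 19:28 on Oct 14.
+12 hours 55 minutes → arrive 08:23 UTC on Oct 15.
Flight 1 lands earlier by 19 hours 24 minutes.

the first, by 19 hours 24 minutes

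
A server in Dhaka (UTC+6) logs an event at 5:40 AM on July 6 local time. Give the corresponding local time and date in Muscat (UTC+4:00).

Muscat is 2:00 behind Dhaka.
Shift by the zone difference: 5:40 AM − 2:00 = 3:40 AM on Jul 6 in Muscat.

3:40 AM on July 6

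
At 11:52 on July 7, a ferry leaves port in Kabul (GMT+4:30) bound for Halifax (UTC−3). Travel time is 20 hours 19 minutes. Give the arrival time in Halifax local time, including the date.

Convert departure to UTC: 11:52 − 4:30 = 07:22 UTC on Jul 7.
Add 20 hours and 19 minutes travel time → 03:41 UTC (Jul 8).
Halifax is UTC−3:00, so local arrival = 03:41 − 3:00 = 00:41 on Jul 8.

00:41 on July 8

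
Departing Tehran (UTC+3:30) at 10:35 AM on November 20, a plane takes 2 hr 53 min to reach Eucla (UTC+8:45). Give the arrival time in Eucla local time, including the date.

6:43 PM on November 20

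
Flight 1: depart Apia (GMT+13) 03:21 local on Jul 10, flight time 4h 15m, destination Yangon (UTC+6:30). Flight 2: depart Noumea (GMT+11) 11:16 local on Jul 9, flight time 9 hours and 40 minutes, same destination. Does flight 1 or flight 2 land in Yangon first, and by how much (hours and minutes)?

Flight 1 in UTC: 03:21 − 13:00 = 14:21 on Jul 9.
+4 hours 15 minutes → arrive 18:36 UTC on Jul 9.
Flight 2 in UTC: 11:16 − 11:00 = 00:16 on Jul 9.
+9 hours 40 minutes → arrive 09:56 UTC on Jul 9.
Flight 2 lands earlier by 8 hours 40 minutes.

the second, by 8 hours 40 minutes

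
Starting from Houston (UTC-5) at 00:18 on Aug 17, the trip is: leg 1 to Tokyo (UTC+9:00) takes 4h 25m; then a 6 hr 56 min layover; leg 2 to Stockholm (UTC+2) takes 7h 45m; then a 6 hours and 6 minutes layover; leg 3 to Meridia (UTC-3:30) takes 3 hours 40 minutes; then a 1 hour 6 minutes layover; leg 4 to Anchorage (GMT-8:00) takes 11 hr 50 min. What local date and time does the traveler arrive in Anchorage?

15:06 on August 18

Convert departure to UTC: 00:18 + 5:00 = 05:18 UTC on Aug 17.
Add 4 hours 25 minutes leg 1 → 09:43 UTC.
Add 6 hours and 56 minutes layover in Tokyo → 16:39 UTC.
Add 7 hours 45 minutes leg 2 → 00:24 UTC (Aug 18).
Add 6 hours and 6 minutes layover in Stockholm → 06:30 UTC.
Add 3 hours 40 minutes leg 3 → 10:10 UTC.
Add 1 hour 6 minutes layover in Meridia → 11:16 UTC.
Add 11 hours 50 minutes leg 4 → 23:06 UTC.
Anchorage is UTC−8:00, so local arrival = 23:06 − 8:00 = 15:06 on Aug 18.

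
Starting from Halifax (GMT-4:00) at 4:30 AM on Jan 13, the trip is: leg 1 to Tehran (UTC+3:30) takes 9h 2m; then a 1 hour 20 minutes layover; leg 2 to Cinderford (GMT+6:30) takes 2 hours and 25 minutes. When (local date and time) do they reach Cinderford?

3:47 AM on Jan 14

Convert departure to UTC: 4:30 AM + 4:00 = 8:30 AM UTC on Jan 13.
Add 9 hours 2 minutes leg 1 → 5:32 PM UTC.
Add 1 hour and 20 minutes layover in Tehran → 6:52 PM UTC.
Add 2 hours 25 minutes leg 2 → 9:17 PM UTC.
Cinderford is UTC+6:30, so local arrival = 9:17 PM + 6:30 = 3:47 AM on Jan 14.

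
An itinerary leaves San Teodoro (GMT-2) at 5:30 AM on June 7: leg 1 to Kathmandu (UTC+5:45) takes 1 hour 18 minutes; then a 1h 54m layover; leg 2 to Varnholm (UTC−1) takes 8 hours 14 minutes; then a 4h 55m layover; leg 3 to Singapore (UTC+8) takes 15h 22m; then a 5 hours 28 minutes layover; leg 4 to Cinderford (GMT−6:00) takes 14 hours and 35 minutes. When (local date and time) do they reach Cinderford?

Convert departure to UTC: 5:30 AM + 2:00 = 7:30 AM UTC on Jun 7.
Add 1 hour 18 minutes leg 1 → 8:48 AM UTC.
Add 1 hour and 54 minutes layover in Kathmandu → 10:42 AM UTC.
Add 8 hours and 14 minutes leg 2 → 6:56 PM UTC.
Add 4 hours 55 minutes layover in Varnholm → 11:51 PM UTC.
Add 15 hours and 22 minutes leg 3 → 3:13 PM UTC (Jun 8).
Add 5 hours 28 minutes layover in Singapore → 8:41 PM UTC.
Add 14 hours 35 minutes leg 4 → 11:16 AM UTC (Jun 9).
Cinderford is UTC−6:00, so local arrival = 11:16 AM − 6:00 = 5:16 AM on Jun 9.

5:16 AM on Jun 9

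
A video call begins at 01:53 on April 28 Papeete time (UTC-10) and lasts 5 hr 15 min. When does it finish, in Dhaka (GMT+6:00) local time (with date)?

Dhaka is 16:00 ahead of Papeete.
After 5 hours 15 minutes it is 07:08 in Papeete.
Shift by the zone difference: 07:08 + 16:00 = 23:08 on Apr 28 in Dhaka.

23:08 on Apr 28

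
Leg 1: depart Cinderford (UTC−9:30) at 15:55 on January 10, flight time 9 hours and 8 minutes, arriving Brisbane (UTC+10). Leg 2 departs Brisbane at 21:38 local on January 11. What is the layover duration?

Convert departure to UTC: 15:55 + 9:30 = 01:25 UTC on Jan 11.
Add 9 hours 8 minutes flight time → 10:33 UTC.
Brisbane is UTC+10:00, so local arrival = 10:33 + 10:00 = 20:33 on Jan 11.
Layover = 21:38 − 20:33 = 1 hour 5 minutes.

1 hour 5 minutes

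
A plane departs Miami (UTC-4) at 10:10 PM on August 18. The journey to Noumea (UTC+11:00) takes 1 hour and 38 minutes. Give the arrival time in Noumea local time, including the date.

Noumea is 15:00 ahead of Miami.
After 1 hour 38 minutes it is 11:48 PM in Miami.
Shift by the zone difference: 11:48 PM + 15:00 = 2:48 PM on Aug 19 in Noumea.

2:48 PM on Aug 19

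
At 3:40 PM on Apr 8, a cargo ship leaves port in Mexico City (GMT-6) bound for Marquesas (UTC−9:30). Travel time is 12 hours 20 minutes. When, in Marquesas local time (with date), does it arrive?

12:30 AM on April 9

Convert departure to UTC: 3:40 PM + 6:00 = 9:40 PM UTC on Apr 8.
Add 12 hours 20 minutes travel time → 10:00 AM UTC (Apr 9).
Marquesas is UTC−9:30, so local arrival = 10:00 AM − 9:30 = 12:30 AM on Apr 9.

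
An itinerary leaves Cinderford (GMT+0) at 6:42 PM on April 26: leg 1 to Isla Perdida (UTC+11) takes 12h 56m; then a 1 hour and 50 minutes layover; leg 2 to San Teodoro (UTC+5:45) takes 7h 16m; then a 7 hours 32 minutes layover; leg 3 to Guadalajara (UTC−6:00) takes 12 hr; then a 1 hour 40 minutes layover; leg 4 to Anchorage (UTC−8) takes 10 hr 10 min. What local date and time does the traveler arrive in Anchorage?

4:06 PM on April 28

Cinderford is at UTC+0, so departure is already 6:42 PM UTC on Apr 26.
Add 12 hours and 56 minutes leg 1 → 7:38 AM UTC (Apr 27).
Add 1 hour 50 minutes layover in Isla Perdida → 9:28 AM UTC.
Add 7 hours and 16 minutes leg 2 → 4:44 PM UTC.
Add 7 hours and 32 minutes layover in San Teodoro → 12:16 AM UTC (Apr 28).
Add 12 hours leg 3 → 12:16 PM UTC.
Add 1 hour and 40 minutes layover in Guadalajara → 1:56 PM UTC.
Add 10 hours and 10 minutes leg 4 → 12:06 AM UTC (Apr 29).
Anchorage is UTC−8:00, so local arrival = 12:06 AM − 8:00 = 4:06 PM on Apr 28.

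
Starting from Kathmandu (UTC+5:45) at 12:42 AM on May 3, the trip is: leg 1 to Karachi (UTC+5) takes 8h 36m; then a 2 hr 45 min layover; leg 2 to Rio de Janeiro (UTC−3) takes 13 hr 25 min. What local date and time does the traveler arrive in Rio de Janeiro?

4:43 PM on May 3

Convert departure to UTC: 12:42 AM − 5:45 = 6:57 PM UTC on May 2.
Add 8 hours 36 minutes leg 1 → 3:33 AM UTC (May 3).
Add 2 hours and 45 minutes layover in Karachi → 6:18 AM UTC.
Add 13 hours and 25 minutes leg 2 → 7:43 PM UTC.
Rio de Janeiro is UTC−3:00, so local arrival = 7:43 PM − 3:00 = 4:43 PM on May 3.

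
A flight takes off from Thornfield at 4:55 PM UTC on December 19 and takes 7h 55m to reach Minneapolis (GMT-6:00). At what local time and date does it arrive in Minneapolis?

6:50 PM on December 19

Departure is given in UTC: 4:55 PM on Dec 19.
Add 7 hours 55 minutes → 12:50 AM UTC (Dec 20).
Minneapolis is UTC−6:00: 12:50 AM − 6:00 = 6:50 PM on Dec 19.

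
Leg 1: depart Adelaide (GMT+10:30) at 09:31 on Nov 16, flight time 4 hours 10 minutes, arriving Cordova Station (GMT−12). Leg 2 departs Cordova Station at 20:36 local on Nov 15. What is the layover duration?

Convert departure to UTC: 09:31 − 10:30 = 23:01 UTC on Nov 15.
Add 4 hours and 10 minutes flight time → 03:11 UTC (Nov 16).
Cordova Station is UTC−12:00, so local arrival = 03:11 − 12:00 = 15:11 on Nov 15.
Layover = 20:36 − 15:11 = 5 hours 25 minutes.

5 hours 25 minutes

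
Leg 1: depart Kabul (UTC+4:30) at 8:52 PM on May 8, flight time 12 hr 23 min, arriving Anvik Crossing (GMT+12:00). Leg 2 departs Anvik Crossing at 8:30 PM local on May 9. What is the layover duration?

Convert departure to UTC: 8:52 PM − 4:30 = 4:22 PM UTC on May 8.
Add 12 hours 23 minutes flight time → 4:45 AM UTC (May 9).
Anvik Crossing is UTC+12:00, so local arrival = 4:45 AM + 12:00 = 4:45 PM on May 9.
Layover = 8:30 PM − 4:45 PM = 3 hours 45 minutes.

3 hours 45 minutes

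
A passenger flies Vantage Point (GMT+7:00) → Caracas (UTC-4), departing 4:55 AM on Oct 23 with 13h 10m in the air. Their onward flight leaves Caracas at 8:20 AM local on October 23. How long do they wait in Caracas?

Convert departure to UTC: 4:55 AM − 7:00 = 9:55 PM UTC on Oct 22.
Add 13 hours 10 minutes flight time → 11:05 AM UTC (Oct 23).
Caracas is UTC−4:00, so local arrival = 11:05 AM − 4:00 = 7:05 AM on Oct 23.
Layover = 8:20 AM − 7:05 AM = 1 hour 15 minutes.

1 hour 15 minutes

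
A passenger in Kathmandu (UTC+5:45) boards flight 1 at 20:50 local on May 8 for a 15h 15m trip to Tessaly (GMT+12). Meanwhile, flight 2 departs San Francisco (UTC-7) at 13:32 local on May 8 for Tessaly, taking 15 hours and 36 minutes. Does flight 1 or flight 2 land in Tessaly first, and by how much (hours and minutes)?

the first, by 5 hours 48 minutes

Flight 1 in UTC: 20:50 − 5:45 = 15:05 on May 8.
+15 hours 15 minutes → arrive 06:20 UTC on May 9.
Flight 2 in UTC: 13:32 + 7:00 = 20:32 on May 8.
+15 hours 36 minutes → arrive 12:08 UTC on May 9.
Flight 1 lands earlier by 5 hours 48 minutes.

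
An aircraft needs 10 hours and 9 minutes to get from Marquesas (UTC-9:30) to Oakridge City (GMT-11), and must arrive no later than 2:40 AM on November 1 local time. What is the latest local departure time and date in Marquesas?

6:01 PM on October 31

Target arrival in UTC: 2:40 AM + 11:00 = 1:40 PM on Nov 1.
Subtract 10 hours and 9 minutes → departure 3:31 AM UTC on Nov 1.
Marquesas is UTC−9:30: 3:31 AM − 9:30 = 6:01 PM on Oct 31.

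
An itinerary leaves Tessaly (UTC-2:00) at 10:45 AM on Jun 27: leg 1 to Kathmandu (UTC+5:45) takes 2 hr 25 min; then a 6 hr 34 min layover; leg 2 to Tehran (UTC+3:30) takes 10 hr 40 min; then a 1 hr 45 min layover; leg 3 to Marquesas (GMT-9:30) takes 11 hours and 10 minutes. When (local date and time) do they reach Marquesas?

11:49 AM on June 28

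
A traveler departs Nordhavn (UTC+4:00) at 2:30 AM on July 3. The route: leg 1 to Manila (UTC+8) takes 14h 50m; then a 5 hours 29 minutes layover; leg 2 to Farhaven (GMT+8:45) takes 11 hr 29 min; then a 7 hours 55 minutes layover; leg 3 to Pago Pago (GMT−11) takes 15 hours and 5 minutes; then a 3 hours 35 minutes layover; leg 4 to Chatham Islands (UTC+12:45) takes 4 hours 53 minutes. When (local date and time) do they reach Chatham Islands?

2:31 AM on Jul 6

Convert departure to UTC: 2:30 AM − 4:00 = 10:30 PM UTC on Jul 2.
Add 14 hours 50 minutes leg 1 → 1:20 PM UTC (Jul 3).
Add 5 hours 29 minutes layover in Manila → 6:49 PM UTC.
Add 11 hours 29 minutes leg 2 → 6:18 AM UTC (Jul 4).
Add 7 hours 55 minutes layover in Farhaven → 2:13 PM UTC.
Add 15 hours and 5 minutes leg 3 → 5:18 AM UTC (Jul 5).
Add 3 hours and 35 minutes layover in Pago Pago → 8:53 AM UTC.
Add 4 hours and 53 minutes leg 4 → 1:46 PM UTC.
Chatham Islands is UTC+12:45, so local arrival = 1:46 PM + 12:45 = 2:31 AM on Jul 6.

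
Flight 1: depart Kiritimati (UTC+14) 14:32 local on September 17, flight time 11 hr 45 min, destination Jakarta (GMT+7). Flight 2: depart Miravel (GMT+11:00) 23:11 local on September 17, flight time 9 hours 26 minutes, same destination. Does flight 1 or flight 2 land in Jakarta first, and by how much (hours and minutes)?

the first, by 9 hours 20 minutes

Flight 1 in UTC: 14:32 − 14:00 = 00:32 on Sep 17.
+11 hours and 45 minutes → arrive 12:17 UTC on Sep 17.
Flight 2 in UTC: 23:11 − 11:00 = 12:11 on Sep 17.
+9 hours 26 minutes → arrive 21:37 UTC on Sep 17.
Flight 1 lands earlier by 9 hours 20 minutes.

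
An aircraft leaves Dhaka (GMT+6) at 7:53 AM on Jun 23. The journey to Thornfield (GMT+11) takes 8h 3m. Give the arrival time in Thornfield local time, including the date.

8:56 PM on June 23

Convert departure to UTC: 7:53 AM − 6:00 = 1:53 AM UTC on Jun 23.
Add 8 hours and 3 minutes travel time → 9:56 AM UTC.
Thornfield is UTC+11:00, so local arrival = 9:56 AM + 11:00 = 8:56 PM on Jun 23.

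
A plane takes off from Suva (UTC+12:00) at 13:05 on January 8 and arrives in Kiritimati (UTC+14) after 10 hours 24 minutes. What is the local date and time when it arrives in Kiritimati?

01:29 on January 9

Convert departure to UTC: 13:05 − 12:00 = 01:05 UTC on Jan 8.
Add 10 hours 24 minutes travel time → 11:29 UTC.
Kiritimati is UTC+14:00, so local arrival = 11:29 + 14:00 = 01:29 on Jan 9.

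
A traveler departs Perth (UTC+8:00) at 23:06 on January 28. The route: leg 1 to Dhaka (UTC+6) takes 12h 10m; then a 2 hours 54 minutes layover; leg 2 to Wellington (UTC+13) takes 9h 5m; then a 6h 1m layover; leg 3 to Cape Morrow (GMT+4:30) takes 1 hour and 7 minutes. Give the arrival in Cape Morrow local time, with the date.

Convert departure to UTC: 23:06 − 8:00 = 15:06 UTC on Jan 28.
Add 12 hours and 10 minutes leg 1 → 03:16 UTC (Jan 29).
Add 2 hours and 54 minutes layover in Dhaka → 06:10 UTC.
Add 9 hours and 5 minutes leg 2 → 15:15 UTC.
Add 6 hours 1 minute layover in Wellington → 21:16 UTC.
Add 1 hour and 7 minutes leg 3 → 22:23 UTC.
Cape Morrow is UTC+4:30, so local arrival = 22:23 + 4:30 = 02:53 on Jan 30.

02:53 on January 30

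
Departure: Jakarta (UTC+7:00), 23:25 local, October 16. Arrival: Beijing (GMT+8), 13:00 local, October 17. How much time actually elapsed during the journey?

12 hours 35 minutes

Departure in UTC: 23:25 − 7:00 = 16:25 on Oct 16.
Arrival in UTC: 13:00 − 8:00 = 05:00 on Oct 17.
Elapsed = 05:00 − 16:25 (+1 day) = 12 hours 35 minutes.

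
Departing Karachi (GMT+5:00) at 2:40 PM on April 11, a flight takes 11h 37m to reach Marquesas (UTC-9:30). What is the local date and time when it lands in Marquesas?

11:47 AM on Apr 11

Convert departure to UTC: 2:40 PM − 5:00 = 9:40 AM UTC on Apr 11.
Add 11 hours and 37 minutes travel time → 9:17 PM UTC.
Marquesas is UTC−9:30, so local arrival = 9:17 PM − 9:30 = 11:47 AM on Apr 11.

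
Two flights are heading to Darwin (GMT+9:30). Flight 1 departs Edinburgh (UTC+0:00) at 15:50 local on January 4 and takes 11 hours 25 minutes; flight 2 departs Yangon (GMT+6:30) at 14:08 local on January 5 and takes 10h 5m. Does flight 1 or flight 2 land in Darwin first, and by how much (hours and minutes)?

the first, by 14 hours 28 minutes

Flight 1 departs at 15:50 UTC (Jan 4).
+11 hours and 25 minutes → arrive 03:15 UTC on Jan 5.
Flight 2 in UTC: 14:08 − 6:30 = 07:38 on Jan 5.
+10 hours 5 minutes → arrive 17:43 UTC on Jan 5.
Flight 1 lands earlier by 14 hours 28 minutes.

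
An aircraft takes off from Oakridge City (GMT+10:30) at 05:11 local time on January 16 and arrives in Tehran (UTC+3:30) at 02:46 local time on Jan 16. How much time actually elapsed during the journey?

4 hours 35 minutes

Departure in UTC: 05:11 − 10:30 = 18:41 on Jan 15.
Arrival in UTC: 02:46 − 3:30 = 23:16 on Jan 15.
Elapsed = 23:16 − 18:41 = 4 hours 35 minutes.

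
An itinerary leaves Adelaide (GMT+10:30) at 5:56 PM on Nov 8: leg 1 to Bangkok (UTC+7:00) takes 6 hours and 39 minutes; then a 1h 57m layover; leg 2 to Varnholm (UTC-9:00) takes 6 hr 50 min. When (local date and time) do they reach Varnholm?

1:52 PM on November 8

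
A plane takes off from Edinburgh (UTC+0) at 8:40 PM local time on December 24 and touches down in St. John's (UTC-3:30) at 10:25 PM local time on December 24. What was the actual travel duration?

5 hours 15 minutes

Departure is already UTC: 8:40 PM on Dec 24.
Arrival in UTC: 10:25 PM + 3:30 = 1:55 AM on Dec 25.
Elapsed = 1:55 AM − 8:40 PM (+1 day) = 5 hours 15 minutes.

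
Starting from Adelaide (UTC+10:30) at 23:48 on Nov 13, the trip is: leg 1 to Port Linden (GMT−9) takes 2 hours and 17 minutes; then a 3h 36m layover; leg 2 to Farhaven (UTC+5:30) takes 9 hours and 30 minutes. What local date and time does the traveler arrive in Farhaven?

Convert departure to UTC: 23:48 − 10:30 = 13:18 UTC on Nov 13.
Add 2 hours 17 minutes leg 1 → 15:35 UTC.
Add 3 hours 36 minutes layover in Port Linden → 19:11 UTC.
Add 9 hours and 30 minutes leg 2 → 04:41 UTC (Nov 14).
Farhaven is UTC+5:30, so local arrival = 04:41 + 5:30 = 10:11 on Nov 14.

10:11 on November 14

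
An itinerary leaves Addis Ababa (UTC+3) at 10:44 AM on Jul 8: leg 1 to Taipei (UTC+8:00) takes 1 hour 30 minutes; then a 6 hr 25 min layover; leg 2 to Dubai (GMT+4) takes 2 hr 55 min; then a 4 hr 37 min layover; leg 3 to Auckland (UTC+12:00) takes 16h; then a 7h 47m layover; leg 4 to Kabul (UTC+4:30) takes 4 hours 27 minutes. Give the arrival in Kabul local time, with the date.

Convert departure to UTC: 10:44 AM − 3:00 = 7:44 AM UTC on Jul 8.
Add 1 hour and 30 minutes leg 1 → 9:14 AM UTC.
Add 6 hours and 25 minutes layover in Taipei → 3:39 PM UTC.
Add 2 hours 55 minutes leg 2 → 6:34 PM UTC.
Add 4 hours and 37 minutes layover in Dubai → 11:11 PM UTC.
Add 16 hours leg 3 → 3:11 PM UTC (Jul 9).
Add 7 hours and 47 minutes layover in Auckland → 10:58 PM UTC.
Add 4 hours and 27 minutes leg 4 → 3:25 AM UTC (Jul 10).
Kabul is UTC+4:30, so local arrival = 3:25 AM + 4:30 = 7:55 AM on Jul 10.

7:55 AM on July 10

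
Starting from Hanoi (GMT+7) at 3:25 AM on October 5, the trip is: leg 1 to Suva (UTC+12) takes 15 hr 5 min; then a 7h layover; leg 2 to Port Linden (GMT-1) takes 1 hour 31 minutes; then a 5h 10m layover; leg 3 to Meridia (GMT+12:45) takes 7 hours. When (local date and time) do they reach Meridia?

Convert departure to UTC: 3:25 AM − 7:00 = 8:25 PM UTC on Oct 4.
Add 15 hours 5 minutes leg 1 → 11:30 AM UTC (Oct 5).
Add 7 hours layover in Suva → 6:30 PM UTC.
Add 1 hour and 31 minutes leg 2 → 8:01 PM UTC.
Add 5 hours 10 minutes layover in Port Linden → 1:11 AM UTC (Oct 6).
Add 7 hours leg 3 → 8:11 AM UTC.
Meridia is UTC+12:45, so local arrival = 8:11 AM + 12:45 = 8:56 PM on Oct 6.

8:56 PM on October 6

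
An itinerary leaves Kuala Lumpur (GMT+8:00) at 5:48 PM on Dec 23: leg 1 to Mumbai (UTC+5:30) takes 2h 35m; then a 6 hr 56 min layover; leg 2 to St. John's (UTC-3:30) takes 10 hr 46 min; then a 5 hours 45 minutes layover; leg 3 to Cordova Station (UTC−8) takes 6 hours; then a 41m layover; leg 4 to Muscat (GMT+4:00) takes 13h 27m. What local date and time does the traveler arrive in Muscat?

11:58 AM on December 25

Convert departure to UTC: 5:48 PM − 8:00 = 9:48 AM UTC on Dec 23.
Add 2 hours 35 minutes leg 1 → 12:23 PM UTC.
Add 6 hours 56 minutes layover in Mumbai → 7:19 PM UTC.
Add 10 hours and 46 minutes leg 2 → 6:05 AM UTC (Dec 24).
Add 5 hours 45 minutes layover in St. John's → 11:50 AM UTC.
Add 6 hours leg 3 → 5:50 PM UTC.
Add 41 minutes layover in Cordova Station → 6:31 PM UTC.
Add 13 hours 27 minutes leg 4 → 7:58 AM UTC (Dec 25).
Muscat is UTC+4:00, so local arrival = 7:58 AM + 4:00 = 11:58 AM on Dec 25.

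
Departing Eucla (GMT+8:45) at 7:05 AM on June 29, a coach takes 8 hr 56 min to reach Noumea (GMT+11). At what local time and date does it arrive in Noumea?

Convert departure to UTC: 7:05 AM − 8:45 = 10:20 PM UTC on Jun 28.
Add 8 hours and 56 minutes travel time → 7:16 AM UTC (Jun 29).
Noumea is UTC+11:00, so local arrival = 7:16 AM + 11:00 = 6:16 PM on Jun 29.

6:16 PM on Jun 29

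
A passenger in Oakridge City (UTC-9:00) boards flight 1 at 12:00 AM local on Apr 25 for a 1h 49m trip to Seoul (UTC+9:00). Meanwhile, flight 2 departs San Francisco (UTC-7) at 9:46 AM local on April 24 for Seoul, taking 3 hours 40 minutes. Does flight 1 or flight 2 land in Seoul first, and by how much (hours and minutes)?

the second, by 14 hours 23 minutes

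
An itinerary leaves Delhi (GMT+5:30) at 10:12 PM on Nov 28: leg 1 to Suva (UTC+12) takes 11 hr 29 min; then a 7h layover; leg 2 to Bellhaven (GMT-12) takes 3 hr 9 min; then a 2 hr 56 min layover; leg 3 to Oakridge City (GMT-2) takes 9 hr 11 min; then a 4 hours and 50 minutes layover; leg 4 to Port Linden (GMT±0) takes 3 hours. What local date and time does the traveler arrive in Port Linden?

Convert departure to UTC: 10:12 PM − 5:30 = 4:42 PM UTC on Nov 28.
Add 11 hours 29 minutes leg 1 → 4:11 AM UTC (Nov 29).
Add 7 hours layover in Suva → 11:11 AM UTC.
Add 3 hours and 9 minutes leg 2 → 2:20 PM UTC.
Add 2 hours and 56 minutes layover in Bellhaven → 5:16 PM UTC.
Add 9 hours and 11 minutes leg 3 → 2:27 AM UTC (Nov 30).
Add 4 hours 50 minutes layover in Oakridge City → 7:17 AM UTC.
Add 3 hours leg 4 → 10:17 AM UTC.
Port Linden is UTC+0, so local arrival is the same: 10:17 AM on Nov 30.

10:17 AM on November 30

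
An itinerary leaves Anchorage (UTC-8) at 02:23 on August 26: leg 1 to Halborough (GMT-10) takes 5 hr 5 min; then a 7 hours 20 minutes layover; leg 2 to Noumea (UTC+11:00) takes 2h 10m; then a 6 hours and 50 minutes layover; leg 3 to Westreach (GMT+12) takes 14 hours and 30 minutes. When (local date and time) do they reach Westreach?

Convert departure to UTC: 02:23 + 8:00 = 10:23 UTC on Aug 26.
Add 5 hours 5 minutes leg 1 → 15:28 UTC.
Add 7 hours and 20 minutes layover in Halborough → 22:48 UTC.
Add 2 hours and 10 minutes leg 2 → 00:58 UTC (Aug 27).
Add 6 hours and 50 minutes layover in Noumea → 07:48 UTC.
Add 14 hours and 30 minutes leg 3 → 22:18 UTC.
Westreach is UTC+12:00, so local arrival = 22:18 + 12:00 = 10:18 on Aug 28.

10:18 on Aug 28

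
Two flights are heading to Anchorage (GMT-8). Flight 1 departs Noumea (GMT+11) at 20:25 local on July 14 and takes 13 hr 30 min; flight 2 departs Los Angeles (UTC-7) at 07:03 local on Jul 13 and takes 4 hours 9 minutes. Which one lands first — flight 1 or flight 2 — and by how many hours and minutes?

Flight 1 in UTC: 20:25 − 11:00 = 09:25 on Jul 14.
+13 hours 30 minutes → arrive 22:55 UTC on Jul 14.
Flight 2 in UTC: 07:03 + 7:00 = 14:03 on Jul 13.
+4 hours 9 minutes → arrive 18:12 UTC on Jul 13.
Flight 2 lands earlier by 28 hours 43 minutes.

the second, by 28 hours 43 minutes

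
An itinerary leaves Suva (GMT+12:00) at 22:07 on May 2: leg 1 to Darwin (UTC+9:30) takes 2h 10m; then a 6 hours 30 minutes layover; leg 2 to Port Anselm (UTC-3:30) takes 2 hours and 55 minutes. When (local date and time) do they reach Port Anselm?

Convert departure to UTC: 22:07 − 12:00 = 10:07 UTC on May 2.
Add 2 hours and 10 minutes leg 1 → 12:17 UTC.
Add 6 hours 30 minutes layover in Darwin → 18:47 UTC.
Add 2 hours and 55 minutes leg 2 → 21:42 UTC.
Port Anselm is UTC−3:30, so local arrival = 21:42 − 3:30 = 18:12 on May 2.

18:12 on May 2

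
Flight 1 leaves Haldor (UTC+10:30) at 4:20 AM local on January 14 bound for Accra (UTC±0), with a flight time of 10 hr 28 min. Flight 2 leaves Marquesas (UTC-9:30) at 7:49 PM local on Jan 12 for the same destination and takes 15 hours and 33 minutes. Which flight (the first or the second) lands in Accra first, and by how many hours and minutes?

the second, by 7 hours 26 minutes

Flight 1 in UTC: 4:20 AM − 10:30 = 5:50 PM on Jan 13.
+10 hours 28 minutes → arrive 4:18 AM UTC on Jan 14.
Flight 2 in UTC: 7:49 PM + 9:30 = 5:19 AM on Jan 13.
+15 hours and 33 minutes → arrive 8:52 PM UTC on Jan 13.
Flight 2 lands earlier by 7 hours 26 minutes.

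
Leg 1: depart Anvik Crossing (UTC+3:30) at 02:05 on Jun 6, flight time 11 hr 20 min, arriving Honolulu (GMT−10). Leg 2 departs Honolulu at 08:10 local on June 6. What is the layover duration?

8 hours 15 minutes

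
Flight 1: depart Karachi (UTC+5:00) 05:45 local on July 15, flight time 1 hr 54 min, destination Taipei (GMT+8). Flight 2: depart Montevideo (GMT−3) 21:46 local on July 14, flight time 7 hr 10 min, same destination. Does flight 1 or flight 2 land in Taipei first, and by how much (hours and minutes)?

Flight 1 in UTC: 05:45 − 5:00 = 00:45 on Jul 15.
+1 hour and 54 minutes → arrive 02:39 UTC on Jul 15.
Flight 2 in UTC: 21:46 + 3:00 = 00:46 on Jul 15.
+7 hours and 10 minutes → arrive 07:56 UTC on Jul 15.
Flight 1 lands earlier by 5 hours 17 minutes.

the first, by 5 hours 17 minutes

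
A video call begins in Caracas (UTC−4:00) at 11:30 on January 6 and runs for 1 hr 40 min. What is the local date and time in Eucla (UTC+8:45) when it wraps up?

Convert start to UTC: 11:30 + 4:00 = 15:30 UTC on Jan 6.
Add 1 hour 40 minutes duration → 17:10 UTC.
Eucla is UTC+8:45, so local end time = 17:10 + 8:45 = 01:55 on Jan 7.

01:55 on January 7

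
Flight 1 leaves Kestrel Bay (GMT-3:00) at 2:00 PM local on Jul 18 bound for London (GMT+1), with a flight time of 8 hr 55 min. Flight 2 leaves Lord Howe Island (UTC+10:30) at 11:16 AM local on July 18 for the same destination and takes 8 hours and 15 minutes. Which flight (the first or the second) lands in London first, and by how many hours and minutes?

the second, by 16 hours 54 minutes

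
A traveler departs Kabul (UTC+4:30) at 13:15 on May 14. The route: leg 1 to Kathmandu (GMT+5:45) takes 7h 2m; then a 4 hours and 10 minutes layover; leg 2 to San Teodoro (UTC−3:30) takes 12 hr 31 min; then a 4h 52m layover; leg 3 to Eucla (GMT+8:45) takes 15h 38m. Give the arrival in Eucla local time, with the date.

13:43 on May 16

Convert departure to UTC: 13:15 − 4:30 = 08:45 UTC on May 14.
Add 7 hours 2 minutes leg 1 → 15:47 UTC.
Add 4 hours 10 minutes layover in Kathmandu → 19:57 UTC.
Add 12 hours 31 minutes leg 2 → 08:28 UTC (May 15).
Add 4 hours 52 minutes layover in San Teodoro → 13:20 UTC.
Add 15 hours and 38 minutes leg 3 → 04:58 UTC (May 16).
Eucla is UTC+8:45, so local arrival = 04:58 + 8:45 = 13:43 on May 16.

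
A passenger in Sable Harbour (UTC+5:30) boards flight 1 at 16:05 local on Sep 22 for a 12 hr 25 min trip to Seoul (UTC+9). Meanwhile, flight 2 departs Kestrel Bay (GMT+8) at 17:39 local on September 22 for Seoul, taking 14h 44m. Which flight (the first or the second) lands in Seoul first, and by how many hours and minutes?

Flight 1 in UTC: 16:05 − 5:30 = 10:35 on Sep 22.
+12 hours and 25 minutes → arrive 23:00 UTC on Sep 22.
Flight 2 in UTC: 17:39 − 8:00 = 09:39 on Sep 22.
+14 hours 44 minutes → arrive 00:23 UTC on Sep 23.
Flight 1 lands earlier by 1 hour 23 minutes.

the first, by 1 hour 23 minutes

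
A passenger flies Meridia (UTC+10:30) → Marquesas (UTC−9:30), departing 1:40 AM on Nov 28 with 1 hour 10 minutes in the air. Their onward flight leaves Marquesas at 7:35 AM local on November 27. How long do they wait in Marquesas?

45 minutes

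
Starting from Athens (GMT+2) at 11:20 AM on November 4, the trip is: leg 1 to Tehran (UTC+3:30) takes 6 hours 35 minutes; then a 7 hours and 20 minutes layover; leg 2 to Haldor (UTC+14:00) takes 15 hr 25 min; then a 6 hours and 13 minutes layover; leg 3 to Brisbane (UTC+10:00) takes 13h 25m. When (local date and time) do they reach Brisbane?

8:18 PM on Nov 6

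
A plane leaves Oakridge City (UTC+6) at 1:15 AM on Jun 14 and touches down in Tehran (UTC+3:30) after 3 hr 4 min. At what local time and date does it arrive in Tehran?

Convert departure to UTC: 1:15 AM − 6:00 = 7:15 PM UTC on Jun 13.
Add 3 hours and 4 minutes travel time → 10:19 PM UTC.
Tehran is UTC+3:30, so local arrival = 10:19 PM + 3:30 = 1:49 AM on Jun 14.

1:49 AM on Jun 14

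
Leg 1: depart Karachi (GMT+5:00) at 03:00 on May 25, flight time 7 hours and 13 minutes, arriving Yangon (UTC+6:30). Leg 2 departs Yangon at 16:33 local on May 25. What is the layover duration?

4 hours 50 minutes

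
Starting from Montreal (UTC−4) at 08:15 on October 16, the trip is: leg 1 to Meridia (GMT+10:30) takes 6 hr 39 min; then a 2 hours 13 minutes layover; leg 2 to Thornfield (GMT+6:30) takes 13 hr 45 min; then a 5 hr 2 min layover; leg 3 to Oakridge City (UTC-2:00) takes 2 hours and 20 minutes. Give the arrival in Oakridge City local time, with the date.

16:14 on Oct 17

Convert departure to UTC: 08:15 + 4:00 = 12:15 UTC on Oct 16.
Add 6 hours and 39 minutes leg 1 → 18:54 UTC.
Add 2 hours and 13 minutes layover in Meridia → 21:07 UTC.
Add 13 hours 45 minutes leg 2 → 10:52 UTC (Oct 17).
Add 5 hours 2 minutes layover in Thornfield → 15:54 UTC.
Add 2 hours 20 minutes leg 3 → 18:14 UTC.
Oakridge City is UTC−2:00, so local arrival = 18:14 − 2:00 = 16:14 on Oct 17.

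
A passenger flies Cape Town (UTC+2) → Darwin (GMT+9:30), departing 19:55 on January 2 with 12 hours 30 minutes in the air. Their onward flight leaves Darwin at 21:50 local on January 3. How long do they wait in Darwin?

5 hours 55 minutes

Convert departure to UTC: 19:55 − 2:00 = 17:55 UTC on Jan 2.
Add 12 hours 30 minutes flight time → 06:25 UTC (Jan 3).
Darwin is UTC+9:30, so local arrival = 06:25 + 9:30 = 15:55 on Jan 3.
Layover = 21:50 − 15:55 = 5 hours 55 minutes.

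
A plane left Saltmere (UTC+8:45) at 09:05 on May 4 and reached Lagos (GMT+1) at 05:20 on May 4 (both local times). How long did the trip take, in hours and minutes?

Lagos is 7:45 behind Saltmere.
Clock-face elapsed time (ignoring zones) is −3 hours 45 minutes.
Actual elapsed = −3 hours 45 minutes + 7:45 = 4 hours.

4 hours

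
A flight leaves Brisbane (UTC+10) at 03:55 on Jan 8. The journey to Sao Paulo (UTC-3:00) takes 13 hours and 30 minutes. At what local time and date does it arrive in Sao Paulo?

04:25 on January 8

Sao Paulo is 13:00 behind Brisbane.
After 13 hours and 30 minutes it is 17:25 in Brisbane.
Shift by the zone difference: 17:25 − 13:00 = 04:25 on Jan 8 in Sao Paulo.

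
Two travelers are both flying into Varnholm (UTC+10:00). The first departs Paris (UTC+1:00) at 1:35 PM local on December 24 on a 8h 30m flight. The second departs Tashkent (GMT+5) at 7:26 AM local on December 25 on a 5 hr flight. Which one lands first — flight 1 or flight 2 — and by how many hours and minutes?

the first, by 10 hours 21 minutes

Flight 1 in UTC: 1:35 PM − 1:00 = 12:35 PM on Dec 24.
+8 hours and 30 minutes → arrive 9:05 PM UTC on Dec 24.
Flight 2 in UTC: 7:26 AM − 5:00 = 2:26 AM on Dec 25.
+5 hours → arrive 7:26 AM UTC on Dec 25.
Flight 1 lands earlier by 10 hours 21 minutes.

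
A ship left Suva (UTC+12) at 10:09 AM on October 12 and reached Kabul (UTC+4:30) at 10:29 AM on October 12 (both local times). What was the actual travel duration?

Departure in UTC: 10:09 AM − 12:00 = 10:09 PM on Oct 11.
Arrival in UTC: 10:29 AM − 4:30 = 5:59 AM on Oct 12.
Elapsed = 5:59 AM − 10:09 PM (+1 day) = 7 hours 50 minutes.

7 hours 50 minutes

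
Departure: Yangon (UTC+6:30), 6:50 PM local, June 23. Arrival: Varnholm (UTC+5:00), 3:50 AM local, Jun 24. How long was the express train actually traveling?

Departure in UTC: 6:50 PM − 6:30 = 12:20 PM on Jun 23.
Arrival in UTC: 3:50 AM − 5:00 = 10:50 PM on Jun 23.
Elapsed = 10:50 PM − 12:20 PM = 10 hours 30 minutes.

10 hours 30 minutes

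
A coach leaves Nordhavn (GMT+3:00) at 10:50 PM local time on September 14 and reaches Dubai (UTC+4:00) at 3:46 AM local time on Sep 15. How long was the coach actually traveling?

3 hours 56 minutes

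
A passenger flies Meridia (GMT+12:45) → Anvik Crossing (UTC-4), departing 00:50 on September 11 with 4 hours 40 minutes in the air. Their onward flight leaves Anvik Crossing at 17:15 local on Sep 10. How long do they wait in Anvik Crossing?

4 hours 30 minutes

Convert departure to UTC: 00:50 − 12:45 = 12:05 UTC on Sep 10.
Add 4 hours and 40 minutes flight time → 16:45 UTC.
Anvik Crossing is UTC−4:00, so local arrival = 16:45 − 4:00 = 12:45 on Sep 10.
Layover = 17:15 − 12:45 = 4 hours 30 minutes.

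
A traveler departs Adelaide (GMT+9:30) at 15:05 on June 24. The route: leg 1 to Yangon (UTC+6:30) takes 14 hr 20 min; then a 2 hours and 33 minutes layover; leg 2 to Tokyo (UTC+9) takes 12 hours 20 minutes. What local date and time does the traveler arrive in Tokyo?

Convert departure to UTC: 15:05 − 9:30 = 05:35 UTC on Jun 24.
Add 14 hours and 20 minutes leg 1 → 19:55 UTC.
Add 2 hours 33 minutes layover in Yangon → 22:28 UTC.
Add 12 hours and 20 minutes leg 2 → 10:48 UTC (Jun 25).
Tokyo is UTC+9:00, so local arrival = 10:48 + 9:00 = 19:48 on Jun 25.

19:48 on Jun 25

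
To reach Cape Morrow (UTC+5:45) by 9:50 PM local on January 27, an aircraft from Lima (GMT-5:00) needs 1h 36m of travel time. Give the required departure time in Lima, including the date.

9:29 AM on Jan 27

Target arrival in UTC: 9:50 PM − 5:45 = 4:05 PM on Jan 27.
Subtract 1 hour and 36 minutes → departure 2:29 PM UTC on Jan 27.
Lima is UTC−5:00: 2:29 PM − 5:00 = 9:29 AM on Jan 27.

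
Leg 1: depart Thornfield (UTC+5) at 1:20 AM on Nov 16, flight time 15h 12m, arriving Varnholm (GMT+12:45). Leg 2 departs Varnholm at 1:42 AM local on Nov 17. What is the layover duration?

1 hour 25 minutes

Convert departure to UTC: 1:20 AM − 5:00 = 8:20 PM UTC on Nov 15.
Add 15 hours and 12 minutes flight time → 11:32 AM UTC (Nov 16).
Varnholm is UTC+12:45, so local arrival = 11:32 AM + 12:45 = 12:17 AM on Nov 17.
Layover = 1:42 AM − 12:17 AM = 1 hour 25 minutes.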